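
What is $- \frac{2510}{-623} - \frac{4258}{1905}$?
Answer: $\frac{2128816}{1186815} \approx 1.7937$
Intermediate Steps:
$- \frac{2510}{-623} - \frac{4258}{1905} = \left(-2510\right) \left(- \frac{1}{623}\right) - \frac{4258}{1905} = \frac{2510}{623} - \frac{4258}{1905} = \frac{2128816}{1186815}$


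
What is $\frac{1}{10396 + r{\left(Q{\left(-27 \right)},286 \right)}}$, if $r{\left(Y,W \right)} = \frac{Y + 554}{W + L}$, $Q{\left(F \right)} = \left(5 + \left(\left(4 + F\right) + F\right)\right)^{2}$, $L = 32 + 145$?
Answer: $\frac{463}{4815927} \approx 9.6139 \cdot 10^{-5}$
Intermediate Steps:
$L = 177$
$Q{\left(F \right)} = \left(9 + 2 F\right)^{2}$ ($Q{\left(F \right)} = \left(5 + \left(4 + 2 F\right)\right)^{2} = \left(9 + 2 F\right)^{2}$)
$r{\left(Y,W \right)} = \frac{554 + Y}{177 + W}$ ($r{\left(Y,W \right)} = \frac{Y + 554}{W + 177} = \frac{554 + Y}{177 + W}$)
$\frac{1}{10396 + r{\left(Q{\left(-27 \right)},286 \right)}} = \frac{1}{10396 + \frac{554 + \left(9 + 2 \left(-27\right)\right)^{2}}{177 + 286}} = \frac{1}{10396 + \frac{554 + \left(9 - 54\right)^{2}}{463}} = \frac{1}{10396 + \frac{554 + \left(-45\right)^{2}}{463}} = \frac{1}{10396 + \frac{554 + 2025}{463}} = \frac{1}{10396 + \frac{1}{463} \cdot 2579} = \frac{1}{10396 + \frac{2579}{463}} = \frac{1}{\frac{4815927}{463}} = \frac{463}{4815927}$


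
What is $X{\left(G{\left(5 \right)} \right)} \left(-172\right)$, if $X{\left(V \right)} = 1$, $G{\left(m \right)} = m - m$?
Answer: $-172$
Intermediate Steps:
$G{\left(m \right)} = 0$
$X{\left(G{\left(5 \right)} \right)} \left(-172\right) = 1 \left(-172\right) = -172$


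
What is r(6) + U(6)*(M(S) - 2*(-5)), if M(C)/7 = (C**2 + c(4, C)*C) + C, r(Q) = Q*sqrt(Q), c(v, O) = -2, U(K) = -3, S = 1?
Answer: -30 + 6*sqrt(6) ≈ -15.303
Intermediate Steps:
r(Q) = Q**(3/2)
M(C) = -7*C + 7*C**2 (M(C) = 7*((C**2 - 2*C) + C) = 7*(C**2 - C) = -7*C + 7*C**2)
r(6) + U(6)*(M(S) - 2*(-5)) = 6**(3/2) - 3*(7*1*(-1 + 1) - 2*(-5)) = 6*sqrt(6) - 3*(7*1*0 + 10) = 6*sqrt(6) - 3*(0 + 10) = 6*sqrt(6) - 3*10 = 6*sqrt(6) - 30 = -30 + 6*sqrt(6)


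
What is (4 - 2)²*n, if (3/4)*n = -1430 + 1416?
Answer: -224/3 ≈ -74.667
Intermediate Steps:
n = -56/3 (n = 4*(-1430 + 1416)/3 = (4/3)*(-14) = -56/3 ≈ -18.667)
(4 - 2)²*n = (4 - 2)²*(-56/3) = 2²*(-56/3) = 4*(-56/3) = -224/3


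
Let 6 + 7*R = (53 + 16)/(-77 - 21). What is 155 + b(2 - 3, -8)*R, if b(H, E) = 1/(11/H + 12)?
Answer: 105673/686 ≈ 154.04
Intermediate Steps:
b(H, E) = 1/(12 + 11/H)
R = -657/686 (R = -6/7 + ((53 + 16)/(-77 - 21))/7 = -6/7 + (69/(-98))/7 = -6/7 + (69*(-1/98))/7 = -6/7 + (1/7)*(-69/98) = -6/7 - 69/686 = -657/686 ≈ -0.95773)
155 + b(2 - 3, -8)*R = 155 + ((2 - 3)/(11 + 12*(2 - 3)))*(-657/686) = 155 - 1/(11 + 12*(-1))*(-657/686) = 155 - 1/(11 - 12)*(-657/686) = 155 - 1/(-1)*(-657/686) = 155 - 1*(-1)*(-657/686) = 155 + 1*(-657/686) = 155 - 657/686 = 105673/686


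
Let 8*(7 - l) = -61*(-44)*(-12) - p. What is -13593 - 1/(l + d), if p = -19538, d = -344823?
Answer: -18662223893/1372929 ≈ -13593.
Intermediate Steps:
l = 6363/4 (l = 7 - (-61*(-44)*(-12) - 1*(-19538))/8 = 7 - (2684*(-12) + 19538)/8 = 7 - (-32208 + 19538)/8 = 7 - ⅛*(-12670) = 7 + 6335/4 = 6363/4 ≈ 1590.8)
-13593 - 1/(l + d) = -13593 - 1/(6363/4 - 344823) = -13593 - 1/(-1372929/4) = -13593 - 1*(-4/1372929) = -13593 + 4/1372929 = -18662223893/1372929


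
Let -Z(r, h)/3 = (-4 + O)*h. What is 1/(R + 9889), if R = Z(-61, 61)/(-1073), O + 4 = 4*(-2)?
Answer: 1073/10607969 ≈ 0.00010115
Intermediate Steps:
O = -12 (O = -4 + 4*(-2) = -4 - 8 = -12)
Z(r, h) = 48*h (Z(r, h) = -3*(-4 - 12)*h = -(-48)*h = 48*h)
R = -2928/1073 (R = (48*61)/(-1073) = 2928*(-1/1073) = -2928/1073 ≈ -2.7288)
1/(R + 9889) = 1/(-2928/1073 + 9889) = 1/(10607969/1073) = 1073/10607969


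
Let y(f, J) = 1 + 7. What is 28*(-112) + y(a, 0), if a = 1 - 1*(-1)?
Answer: -3128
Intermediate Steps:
a = 2 (a = 1 + 1 = 2)
y(f, J) = 8
28*(-112) + y(a, 0) = 28*(-112) + 8 = -3136 + 8 = -3128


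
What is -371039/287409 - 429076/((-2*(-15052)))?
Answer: -33622515535/2163040134 ≈ -15.544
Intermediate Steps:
-371039/287409 - 429076/((-2*(-15052))) = -371039*1/287409 - 429076/30104 = -371039/287409 - 429076*1/30104 = -371039/287409 - 107269/7526 = -33622515535/2163040134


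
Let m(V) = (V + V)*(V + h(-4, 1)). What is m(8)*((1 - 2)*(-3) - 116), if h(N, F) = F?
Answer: -16272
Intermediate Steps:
m(V) = 2*V*(1 + V) (m(V) = (V + V)*(V + 1) = (2*V)*(1 + V) = 2*V*(1 + V))
m(8)*((1 - 2)*(-3) - 116) = (2*8*(1 + 8))*((1 - 2)*(-3) - 116) = (2*8*9)*(-1*(-3) - 116) = 144*(3 - 116) = 144*(-113) = -16272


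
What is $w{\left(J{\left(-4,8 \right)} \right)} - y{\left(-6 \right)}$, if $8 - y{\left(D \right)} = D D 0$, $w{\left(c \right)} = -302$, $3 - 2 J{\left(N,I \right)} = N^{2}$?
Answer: $-310$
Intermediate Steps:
$J{\left(N,I \right)} = \frac{3}{2} - \frac{N^{2}}{2}$
$y{\left(D \right)} = 8$ ($y{\left(D \right)} = 8 - D D 0 = 8 - D^{2} \cdot 0 = 8 - 0 = 8 + 0 = 8$)
$w{\left(J{\left(-4,8 \right)} \right)} - y{\left(-6 \right)} = -302 - 8 = -310$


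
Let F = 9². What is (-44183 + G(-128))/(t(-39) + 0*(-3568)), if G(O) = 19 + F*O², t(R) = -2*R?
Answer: 641470/39 ≈ 16448.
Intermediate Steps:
F = 81
G(O) = 19 + 81*O²
(-44183 + G(-128))/(t(-39) + 0*(-3568)) = (-44183 + (19 + 81*(-128)²))/(-2*(-39) + 0*(-3568)) = (-44183 + (19 + 81*16384))/(78 + 0) = (-44183 + (19 + 1327104))/78 = (-44183 + 1327123)*(1/78) = 1282940*(1/78) = 641470/39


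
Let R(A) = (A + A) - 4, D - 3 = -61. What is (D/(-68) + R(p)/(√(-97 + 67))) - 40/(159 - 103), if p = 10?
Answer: 33/238 - 8*I*√30/15 ≈ 0.13866 - 2.9212*I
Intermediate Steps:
D = -58 (D = 3 - 61 = -58)
R(A) = -4 + 2*A (R(A) = 2*A - 4 = -4 + 2*A)
(D/(-68) + R(p)/(√(-97 + 67))) - 40/(159 - 103) = (-58/(-68) + (-4 + 2*10)/(√(-97 + 67))) - 40/(159 - 103) = (-58*(-1/68) + (-4 + 20)/(√(-30))) - 40/56 = (29/34 + 16/((I*√30))) + (1/56)*(-40) = (29/34 + 16*(-I*√30/30)) - 5/7 = (29/34 - 8*I*√30/15) - 5/7 = 33/238 - 8*I*√30/15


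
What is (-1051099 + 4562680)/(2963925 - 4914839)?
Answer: -3511581/1950914 ≈ -1.8000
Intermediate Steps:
(-1051099 + 4562680)/(2963925 - 4914839) = 3511581/(-1950914) = 3511581*(-1/1950914) = -3511581/1950914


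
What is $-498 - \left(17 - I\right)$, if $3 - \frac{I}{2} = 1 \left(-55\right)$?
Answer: $-399$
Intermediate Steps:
$I = 116$ ($I = 6 - 2 \cdot 1 \left(-55\right) = 6 - -110 = 6 + 110 = 116$)
$-498 - \left(17 - I\right) = -498 - \left(17 - 116\right) = -498 - -99 = -498 + 99 = -399$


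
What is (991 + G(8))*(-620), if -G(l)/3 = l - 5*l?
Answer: -673940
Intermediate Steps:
G(l) = 12*l (G(l) = -3*(l - 5*l) = -(-12)*l = 12*l)
(991 + G(8))*(-620) = (991 + 12*8)*(-620) = (991 + 96)*(-620) = 1087*(-620) = -673940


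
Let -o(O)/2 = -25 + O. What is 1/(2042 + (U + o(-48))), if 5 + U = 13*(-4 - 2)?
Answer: 1/2105 ≈ 0.00047506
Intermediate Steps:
U = -83 (U = -5 + 13*(-4 - 2) = -5 + 13*(-6) = -5 - 78 = -83)
o(O) = 50 - 2*O (o(O) = -2*(-25 + O) = 50 - 2*O)
1/(2042 + (U + o(-48))) = 1/(2042 + (-83 + (50 - 2*(-48)))) = 1/(2042 + (-83 + (50 + 96))) = 1/(2042 + (-83 + 146)) = 1/(2042 + 63) = 1/2105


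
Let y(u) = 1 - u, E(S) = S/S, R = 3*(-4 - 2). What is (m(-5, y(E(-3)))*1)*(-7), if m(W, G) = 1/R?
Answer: 7/18 ≈ 0.38889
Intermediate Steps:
R = -18 (R = 3*(-6) = -18)
E(S) = 1
m(W, G) = -1/18 (m(W, G) = 1/(-18) = -1/18)
(m(-5, y(E(-3)))*1)*(-7) = -1/18*1*(-7) = -1/18*(-7) = 7/18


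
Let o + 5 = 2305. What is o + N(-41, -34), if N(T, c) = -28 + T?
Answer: 2231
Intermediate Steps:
o = 2300 (o = -5 + 2305 = 2300)
o + N(-41, -34) = 2300 + (-28 - 41) = 2300 - 69 = 2231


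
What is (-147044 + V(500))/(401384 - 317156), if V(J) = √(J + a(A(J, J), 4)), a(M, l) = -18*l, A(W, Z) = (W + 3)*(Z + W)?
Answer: -36761/21057 + √107/42114 ≈ -1.7455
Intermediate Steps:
A(W, Z) = (3 + W)*(W + Z)
V(J) = √(-72 + J) (V(J) = √(J - 18*4) = √(J - 72) = √(-72 + J))
(-147044 + V(500))/(401384 - 317156) = (-147044 + √(-72 + 500))/(401384 - 317156) = (-147044 + √428)/84228 = (-147044 + 2*√107)*(1/84228) = -36761/21057 + √107/42114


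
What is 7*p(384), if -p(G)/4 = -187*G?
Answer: 2010624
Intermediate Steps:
p(G) = 748*G (p(G) = -(-748)*G = 748*G)
7*p(384) = 7*(748*384) = 7*287232 = 2010624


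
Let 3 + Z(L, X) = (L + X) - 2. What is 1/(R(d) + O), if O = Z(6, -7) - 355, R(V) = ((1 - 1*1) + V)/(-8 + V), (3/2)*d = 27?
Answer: -5/1796 ≈ -0.0027840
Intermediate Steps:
d = 18 (d = (2/3)*27 = 18)
Z(L, X) = -5 + L + X (Z(L, X) = -3 + ((L + X) - 2) = -3 + (-2 + L + X) = -5 + L + X)
R(V) = V/(-8 + V) (R(V) = ((1 - 1) + V)/(-8 + V) = (0 + V)/(-8 + V) = V/(-8 + V))
O = -361 (O = (-5 + 6 - 7) - 355 = -6 - 355 = -361)
1/(R(d) + O) = 1/(18/(-8 + 18) - 361) = 1/(18/10 - 361) = 1/(18*(1/10) - 361) = 1/(9/5 - 361) = 1/(-1796/5) = -5/1796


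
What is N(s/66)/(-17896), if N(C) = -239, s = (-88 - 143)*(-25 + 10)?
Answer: 239/17896 ≈ 0.013355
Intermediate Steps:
s = 3465 (s = -231*(-15) = 3465)
N(s/66)/(-17896) = -239/(-17896) = -239*(-1/17896) = 239/17896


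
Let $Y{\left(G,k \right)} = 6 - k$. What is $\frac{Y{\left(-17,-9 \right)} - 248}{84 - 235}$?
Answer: $\frac{233}{151} \approx 1.543$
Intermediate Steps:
$\frac{Y{\left(-17,-9 \right)} - 248}{84 - 235} = \frac{\left(6 - -9\right) - 248}{84 - 235} = \frac{\left(6 + 9\right) - 248}{-151} = \left(15 - 248\right) \left(- \frac{1}{151}\right) = \left(-233\right) \left(- \frac{1}{151}\right) = \frac{233}{151}$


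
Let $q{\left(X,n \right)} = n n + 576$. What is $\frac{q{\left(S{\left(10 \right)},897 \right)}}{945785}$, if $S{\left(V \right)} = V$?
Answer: $\frac{161037}{189157} \approx 0.85134$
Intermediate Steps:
$q{\left(X,n \right)} = 576 + n^{2}$ ($q{\left(X,n \right)} = n^{2} + 576 = 576 + n^{2}$)
$\frac{q{\left(S{\left(10 \right)},897 \right)}}{945785} = \frac{576 + 897^{2}}{945785} = \left(576 + 804609\right) \frac{1}{945785} = 805185 \cdot \frac{1}{945785} = \frac{161037}{189157}$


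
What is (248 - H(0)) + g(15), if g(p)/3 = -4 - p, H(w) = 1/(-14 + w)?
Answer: 2675/14 ≈ 191.07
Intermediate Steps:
g(p) = -12 - 3*p (g(p) = 3*(-4 - p) = -12 - 3*p)
(248 - H(0)) + g(15) = (248 - 1/(-14 + 0)) + (-12 - 3*15) = (248 - 1/(-14)) + (-12 - 45) = (248 - 1*(-1/14)) - 57 = (248 + 1/14) - 57 = 3473/14 - 57 = 2675/14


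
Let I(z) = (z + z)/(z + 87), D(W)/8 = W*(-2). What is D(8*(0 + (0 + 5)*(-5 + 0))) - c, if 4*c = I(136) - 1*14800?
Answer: 1538632/223 ≈ 6899.7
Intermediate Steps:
D(W) = -16*W (D(W) = 8*(W*(-2)) = 8*(-2*W) = -16*W)
I(z) = 2*z/(87 + z) (I(z) = (2*z)/(87 + z) = 2*z/(87 + z))
c = -825032/223 (c = (2*136/(87 + 136) - 1*14800)/4 = (2*136/223 - 14800)/4 = (2*136*(1/223) - 14800)/4 = (272/223 - 14800)/4 = (¼)*(-3300128/223) = -825032/223 ≈ -3699.7)
D(8*(0 + (0 + 5)*(-5 + 0))) - c = -128*(0 + (0 + 5)*(-5 + 0)) - 1*(-825032/223) = -128*(0 + 5*(-5)) + 825032/223 = -128*(0 - 25) + 825032/223 = -128*(-25) + 825032/223 = -16*(-200) + 825032/223 = 3200 + 825032/223 = 1538632/223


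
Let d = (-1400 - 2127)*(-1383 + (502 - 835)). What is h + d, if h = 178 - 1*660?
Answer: 6051850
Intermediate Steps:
d = 6052332 (d = -3527*(-1383 - 333) = -3527*(-1716) = 6052332)
h = -482 (h = 178 - 660 = -482)
h + d = -482 + 6052332 = 6051850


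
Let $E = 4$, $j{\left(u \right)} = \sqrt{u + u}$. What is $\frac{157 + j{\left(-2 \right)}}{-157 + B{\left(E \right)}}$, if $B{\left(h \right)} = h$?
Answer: $- \frac{157}{153} - \frac{2 i}{153} \approx -1.0261 - 0.013072 i$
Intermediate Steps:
$j{\left(u \right)} = \sqrt{2} \sqrt{u}$ ($j{\left(u \right)} = \sqrt{2 u} = \sqrt{2} \sqrt{u}$)
$\frac{157 + j{\left(-2 \right)}}{-157 + B{\left(E \right)}} = \frac{157 + \sqrt{2} \sqrt{-2}}{-157 + 4} = \frac{157 + \sqrt{2} i \sqrt{2}}{-153} = \left(157 + 2 i\right) \left(- \frac{1}{153}\right) = - \frac{157}{153} - \frac{2 i}{153}$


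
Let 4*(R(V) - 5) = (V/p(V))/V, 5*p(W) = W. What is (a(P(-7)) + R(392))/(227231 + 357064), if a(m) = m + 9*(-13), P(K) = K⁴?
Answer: 3589157/916174560 ≈ 0.0039175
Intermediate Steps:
p(W) = W/5
a(m) = -117 + m (a(m) = m - 117 = -117 + m)
R(V) = 5 + 5/(4*V) (R(V) = 5 + ((V/((V/5)))/V)/4 = 5 + ((V*(5/V))/V)/4 = 5 + (5/V)/4 = 5 + 5/(4*V))
(a(P(-7)) + R(392))/(227231 + 357064) = ((-117 + (-7)⁴) + (5 + (5/4)/392))/(227231 + 357064) = ((-117 + 2401) + (5 + (5/4)*(1/392)))/584295 = (2284 + (5 + 5/1568))*(1/584295) = (2284 + 7845/1568)*(1/584295) = (3589157/1568)*(1/584295) = 3589157/916174560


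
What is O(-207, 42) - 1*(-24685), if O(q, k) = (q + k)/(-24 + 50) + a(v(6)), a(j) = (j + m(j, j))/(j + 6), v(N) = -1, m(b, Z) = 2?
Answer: 3208251/130 ≈ 24679.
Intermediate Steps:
a(j) = (2 + j)/(6 + j) (a(j) = (j + 2)/(j + 6) = (2 + j)/(6 + j))
O(q, k) = 1/5 + k/26 + q/26 (O(q, k) = (q + k)/(-24 + 50) + (2 - 1)/(6 - 1) = (k + q)/26 + 1/5 = (k + q)*(1/26) + (1/5)*1 = (k/26 + q/26) + 1/5 = 1/5 + k/26 + q/26)
O(-207, 42) - 1*(-24685) = (1/5 + (1/26)*42 + (1/26)*(-207)) - 1*(-24685) = (1/5 + 21/13 - 207/26) + 24685 = -799/130 + 24685 = 3208251/130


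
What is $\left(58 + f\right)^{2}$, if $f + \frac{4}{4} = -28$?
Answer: $841$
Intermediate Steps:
$f = -29$ ($f = -1 - 28 = -29$)
$\left(58 + f\right)^{2} = \left(58 - 29\right)^{2} = 29^{2} = 841$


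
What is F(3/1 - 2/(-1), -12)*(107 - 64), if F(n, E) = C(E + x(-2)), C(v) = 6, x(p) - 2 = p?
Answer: 258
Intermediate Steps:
x(p) = 2 + p
F(n, E) = 6
F(3/1 - 2/(-1), -12)*(107 - 64) = 6*(107 - 64) = 6*43 = 258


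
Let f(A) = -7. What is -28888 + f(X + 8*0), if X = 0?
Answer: -28895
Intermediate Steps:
-28888 + f(X + 8*0) = -28888 - 7 = -28895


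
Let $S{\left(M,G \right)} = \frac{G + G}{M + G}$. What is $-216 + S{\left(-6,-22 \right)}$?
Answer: $- \frac{1501}{7} \approx -214.43$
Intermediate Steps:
$S{\left(M,G \right)} = \frac{2 G}{G + M}$
$-216 + S{\left(-6,-22 \right)} = -216 + 2 \left(-22\right) \frac{1}{-22 - 6} = -216 + 2 \left(-22\right) \frac{1}{-28} = -216 + 2 \left(-22\right) \left(- \frac{1}{28}\right) = -216 + \frac{11}{7} = - \frac{1501}{7}$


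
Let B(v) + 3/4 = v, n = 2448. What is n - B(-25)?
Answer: 9895/4 ≈ 2473.8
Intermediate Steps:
B(v) = -¾ + v
n - B(-25) = 2448 - (-¾ - 25) = 2448 - 1*(-103/4) = 2448 + 103/4 = 9895/4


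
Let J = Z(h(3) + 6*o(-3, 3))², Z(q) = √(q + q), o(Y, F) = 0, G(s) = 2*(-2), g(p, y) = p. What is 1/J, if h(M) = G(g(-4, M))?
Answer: -⅛ ≈ -0.12500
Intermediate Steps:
G(s) = -4
h(M) = -4
Z(q) = √2*√q (Z(q) = √(2*q) = √2*√q)
J = -8 (J = (√2*√(-4 + 6*0))² = (√2*√(-4 + 0))² = (√2*√(-4))² = (√2*(2*I))² = (2*I*√2)² = -8)
1/J = 1/(-8) = -⅛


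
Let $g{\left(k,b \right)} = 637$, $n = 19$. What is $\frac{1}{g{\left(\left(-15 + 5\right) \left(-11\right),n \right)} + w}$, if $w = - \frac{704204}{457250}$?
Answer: $\frac{228625}{145282023} \approx 0.0015737$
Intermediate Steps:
$w = - \frac{352102}{228625}$ ($w = \left(-704204\right) \frac{1}{457250} = - \frac{352102}{228625} \approx -1.5401$)
$\frac{1}{g{\left(\left(-15 + 5\right) \left(-11\right),n \right)} + w} = \frac{1}{637 - \frac{352102}{228625}} = \frac{1}{\frac{145282023}{228625}} = \frac{228625}{145282023}$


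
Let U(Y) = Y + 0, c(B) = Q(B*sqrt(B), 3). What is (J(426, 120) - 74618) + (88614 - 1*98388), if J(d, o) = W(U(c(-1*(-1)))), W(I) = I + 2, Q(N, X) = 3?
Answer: -84387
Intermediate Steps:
c(B) = 3
U(Y) = Y
W(I) = 2 + I
J(d, o) = 5 (J(d, o) = 2 + 3 = 5)
(J(426, 120) - 74618) + (88614 - 1*98388) = (5 - 74618) + (88614 - 1*98388) = -74613 + (88614 - 98388) = -74613 - 9774 = -84387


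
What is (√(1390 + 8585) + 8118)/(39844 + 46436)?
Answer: 1353/14380 + √399/17256 ≈ 0.095247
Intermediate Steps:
(√(1390 + 8585) + 8118)/(39844 + 46436) = (√9975 + 8118)/86280 = (5*√399 + 8118)*(1/86280) = (8118 + 5*√399)*(1/86280) = 1353/14380 + √399/17256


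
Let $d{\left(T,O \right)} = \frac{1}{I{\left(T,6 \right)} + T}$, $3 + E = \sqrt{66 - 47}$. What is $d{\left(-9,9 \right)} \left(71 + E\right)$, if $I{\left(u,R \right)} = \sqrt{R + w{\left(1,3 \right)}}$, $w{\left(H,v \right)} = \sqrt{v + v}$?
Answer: $- \frac{68 + \sqrt{19}}{9 - \sqrt{6 + \sqrt{6}}} \approx -11.875$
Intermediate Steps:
$E = -3 + \sqrt{19}$ ($E = -3 + \sqrt{66 - 47} = -3 + \sqrt{19} \approx 1.3589$)
$w{\left(H,v \right)} = \sqrt{2} \sqrt{v}$ ($w{\left(H,v \right)} = \sqrt{2 v} = \sqrt{2} \sqrt{v}$)
$I{\left(u,R \right)} = \sqrt{R + \sqrt{6}}$ ($I{\left(u,R \right)} = \sqrt{R + \sqrt{2} \sqrt{3}} = \sqrt{R + \sqrt{6}}$)
$d{\left(T,O \right)} = \frac{1}{T + \sqrt{6 + \sqrt{6}}}$ ($d{\left(T,O \right)} = \frac{1}{\sqrt{6 + \sqrt{6}} + T} = \frac{1}{T + \sqrt{6 + \sqrt{6}}}$)
$d{\left(-9,9 \right)} \left(71 + E\right) = \frac{71 - \left(3 - \sqrt{19}\right)}{-9 + \sqrt{6 + \sqrt{6}}} = \frac{68 + \sqrt{19}}{-9 + \sqrt{6 + \sqrt{6}}}$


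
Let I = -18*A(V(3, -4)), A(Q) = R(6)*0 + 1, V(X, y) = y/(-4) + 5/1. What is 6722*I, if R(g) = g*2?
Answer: -120996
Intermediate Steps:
R(g) = 2*g
V(X, y) = 5 - y/4 (V(X, y) = y*(-1/4) + 5*1 = -y/4 + 5 = 5 - y/4)
A(Q) = 1 (A(Q) = (2*6)*0 + 1 = 12*0 + 1 = 0 + 1 = 1)
I = -18 (I = -18*1 = -18)
6722*I = 6722*(-18) = -120996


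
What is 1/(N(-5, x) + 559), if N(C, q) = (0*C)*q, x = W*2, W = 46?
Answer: 1/559 ≈ 0.0017889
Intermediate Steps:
x = 92 (x = 46*2 = 92)
N(C, q) = 0 (N(C, q) = 0*q = 0)
1/(N(-5, x) + 559) = 1/(0 + 559) = 1/559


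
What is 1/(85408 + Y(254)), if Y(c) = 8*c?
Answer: 1/87440 ≈ 1.1436e-5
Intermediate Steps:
1/(85408 + Y(254)) = 1/(85408 + 8*254) = 1/(85408 + 2032) = 1/87440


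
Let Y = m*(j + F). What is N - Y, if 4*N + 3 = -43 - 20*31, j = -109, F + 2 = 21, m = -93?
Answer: -17073/2 ≈ -8536.5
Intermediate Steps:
F = 19 (F = -2 + 21 = 19)
N = -333/2 (N = -¾ + (-43 - 20*31)/4 = -¾ + (-43 - 620)/4 = -¾ + (¼)*(-663) = -¾ - 663/4 = -333/2 ≈ -166.50)
Y = 8370 (Y = -93*(-109 + 19) = -93*(-90) = 8370)
N - Y = -333/2 - 1*8370 = -333/2 - 8370 = -17073/2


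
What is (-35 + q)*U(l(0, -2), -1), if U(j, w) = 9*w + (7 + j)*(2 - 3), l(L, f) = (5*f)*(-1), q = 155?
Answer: -3120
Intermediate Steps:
l(L, f) = -5*f
U(j, w) = -7 - j + 9*w (U(j, w) = 9*w + (7 + j)*(-1) = 9*w + (-7 - j) = -7 - j + 9*w)
(-35 + q)*U(l(0, -2), -1) = (-35 + 155)*(-7 - (-5)*(-2) + 9*(-1)) = 120*(-7 - 1*10 - 9) = 120*(-7 - 10 - 9) = 120*(-26) = -3120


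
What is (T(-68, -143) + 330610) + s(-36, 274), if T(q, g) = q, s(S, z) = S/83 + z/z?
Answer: 27435033/83 ≈ 3.3054e+5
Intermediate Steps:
s(S, z) = 1 + S/83 (s(S, z) = S*(1/83) + 1 = S/83 + 1 = 1 + S/83)
(T(-68, -143) + 330610) + s(-36, 274) = (-68 + 330610) + (1 + (1/83)*(-36)) = 330542 + (1 - 36/83) = 330542 + 47/83 = 27435033/83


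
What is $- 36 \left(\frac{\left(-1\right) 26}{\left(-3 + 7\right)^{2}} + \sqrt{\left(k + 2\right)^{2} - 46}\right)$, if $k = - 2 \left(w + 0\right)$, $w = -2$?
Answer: $\frac{117}{2} - 36 i \sqrt{10} \approx 58.5 - 113.84 i$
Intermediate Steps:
$k = 4$ ($k = - 2 \left(-2 + 0\right) = \left(-2\right) \left(-2\right) = 4$)
$- 36 \left(\frac{\left(-1\right) 26}{\left(-3 + 7\right)^{2}} + \sqrt{\left(k + 2\right)^{2} - 46}\right) = - 36 \left(\frac{\left(-1\right) 26}{\left(-3 + 7\right)^{2}} + \sqrt{\left(4 + 2\right)^{2} - 46}\right) = - 36 \left(- \frac{26}{4^{2}} + \sqrt{6^{2} - 46}\right) = - 36 \left(- \frac{26}{16} + \sqrt{36 - 46}\right) = - 36 \left(\left(-26\right) \frac{1}{16} + \sqrt{-10}\right) = - 36 \left(- \frac{13}{8} + i \sqrt{10}\right) = \frac{117}{2} - 36 i \sqrt{10}$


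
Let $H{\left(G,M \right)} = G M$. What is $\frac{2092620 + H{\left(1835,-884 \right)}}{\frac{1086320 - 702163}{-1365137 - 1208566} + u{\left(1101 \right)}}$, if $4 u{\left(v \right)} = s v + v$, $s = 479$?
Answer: $\frac{1210875787440}{340037256203} \approx 3.561$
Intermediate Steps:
$u{\left(v \right)} = 120 v$ ($u{\left(v \right)} = \frac{479 v + v}{4} = \frac{480 v}{4} = 120 v$)
$\frac{2092620 + H{\left(1835,-884 \right)}}{\frac{1086320 - 702163}{-1365137 - 1208566} + u{\left(1101 \right)}} = \frac{2092620 + 1835 \left(-884\right)}{\frac{1086320 - 702163}{-1365137 - 1208566} + 120 \cdot 1101} = \frac{2092620 - 1622140}{\frac{384157}{-2573703} + 132120} = \frac{470480}{384157 \left(- \frac{1}{2573703}\right) + 132120} = \frac{470480}{- \frac{384157}{2573703} + 132120} = \frac{470480}{\frac{340037256203}{2573703}} = 470480 \cdot \frac{2573703}{340037256203} = \frac{1210875787440}{340037256203}$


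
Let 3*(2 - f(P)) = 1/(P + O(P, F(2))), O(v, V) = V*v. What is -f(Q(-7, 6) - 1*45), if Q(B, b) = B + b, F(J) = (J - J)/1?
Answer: -277/138 ≈ -2.0072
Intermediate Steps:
F(J) = 0 (F(J) = 0*1 = 0)
f(P) = 2 - 1/(3*P) (f(P) = 2 - 1/(3*(P + 0*P)) = 2 - 1/(3*(P + 0)) = 2 - 1/(3*P))
-f(Q(-7, 6) - 1*45) = -(2 - 1/(3*((-7 + 6) - 1*45))) = -(2 - 1/(3*(-1 - 45))) = -(2 - ⅓/(-46)) = -(2 - ⅓*(-1/46)) = -(2 + 1/138) = -1*277/138 = -277/138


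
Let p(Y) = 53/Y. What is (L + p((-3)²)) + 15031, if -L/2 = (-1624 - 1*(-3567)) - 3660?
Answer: 166238/9 ≈ 18471.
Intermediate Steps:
L = 3434 (L = -2*((-1624 - 1*(-3567)) - 3660) = -2*((-1624 + 3567) - 3660) = -2*(1943 - 3660) = -2*(-1717) = 3434)
(L + p((-3)²)) + 15031 = (3434 + 53/((-3)²)) + 15031 = (3434 + 53/9) + 15031 = 30959/9 + 15031 = 166238/9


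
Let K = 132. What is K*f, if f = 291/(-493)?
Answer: -38412/493 ≈ -77.915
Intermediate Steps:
f = -291/493 (f = 291*(-1/493) = -291/493 ≈ -0.59026)
K*f = 132*(-291/493) = -38412/493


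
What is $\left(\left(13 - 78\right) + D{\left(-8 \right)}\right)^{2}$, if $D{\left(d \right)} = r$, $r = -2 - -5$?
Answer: $3844$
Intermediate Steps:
$r = 3$ ($r = -2 + 5 = 3$)
$D{\left(d \right)} = 3$
$\left(\left(13 - 78\right) + D{\left(-8 \right)}\right)^{2} = \left(\left(13 - 78\right) + 3\right)^{2} = \left(-65 + 3\right)^{2} = \left(-62\right)^{2} = 3844$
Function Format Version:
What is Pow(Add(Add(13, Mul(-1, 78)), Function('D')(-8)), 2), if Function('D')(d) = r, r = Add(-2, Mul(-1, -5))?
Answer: 3844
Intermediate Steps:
r = 3 (r = Add(-2, 5) = 3)
Function('D')(d) = 3
Pow(Add(Add(13, Mul(-1, 78)), Function('D')(-8)), 2) = Pow(Add(Add(13, Mul(-1, 78)), 3), 2) = Pow(Add(Add(13, -78), 3), 2) = Pow(Add(-65, 3), 2) = Pow(-62, 2) = 3844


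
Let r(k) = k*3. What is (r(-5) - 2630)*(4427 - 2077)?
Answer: -6215750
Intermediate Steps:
r(k) = 3*k
(r(-5) - 2630)*(4427 - 2077) = (3*(-5) - 2630)*(4427 - 2077) = (-15 - 2630)*2350 = -2645*2350 = -6215750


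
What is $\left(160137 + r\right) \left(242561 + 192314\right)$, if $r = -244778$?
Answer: $-36808254875$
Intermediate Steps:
$\left(160137 + r\right) \left(242561 + 192314\right) = \left(160137 - 244778\right) \left(242561 + 192314\right) = \left(-84641\right) 434875 = -36808254875$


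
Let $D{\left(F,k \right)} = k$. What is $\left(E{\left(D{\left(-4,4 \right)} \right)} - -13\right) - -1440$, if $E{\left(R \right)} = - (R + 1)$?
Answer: $1448$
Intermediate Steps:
$E{\left(R \right)} = -1 - R$ ($E{\left(R \right)} = - (1 + R) = -1 - R$)
$\left(E{\left(D{\left(-4,4 \right)} \right)} - -13\right) - -1440 = \left(\left(-1 - 4\right) - -13\right) - -1440 = \left(\left(-1 - 4\right) + 13\right) + 1440 = \left(-5 + 13\right) + 1440 = 8 + 1440 = 1448$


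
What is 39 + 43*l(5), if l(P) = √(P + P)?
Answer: 39 + 43*√10 ≈ 174.98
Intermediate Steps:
l(P) = √2*√P (l(P) = √(2*P) = √2*√P)
39 + 43*l(5) = 39 + 43*(√2*√5) = 39 + 43*√10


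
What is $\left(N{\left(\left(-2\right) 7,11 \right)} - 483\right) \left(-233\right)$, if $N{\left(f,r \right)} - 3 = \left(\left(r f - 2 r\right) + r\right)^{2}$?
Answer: $-6231585$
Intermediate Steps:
$N{\left(f,r \right)} = 3 + \left(- r + f r\right)^{2}$ ($N{\left(f,r \right)} = 3 + \left(\left(r f - 2 r\right) + r\right)^{2} = 3 + \left(\left(f r - 2 r\right) + r\right)^{2} = 3 + \left(\left(- 2 r + f r\right) + r\right)^{2} = 3 + \left(- r + f r\right)^{2}$)
$\left(N{\left(\left(-2\right) 7,11 \right)} - 483\right) \left(-233\right) = \left(\left(3 + 11^{2} \left(-1 - 14\right)^{2}\right) - 483\right) \left(-233\right) = \left(\left(3 + 121 \left(-1 - 14\right)^{2}\right) - 483\right) \left(-233\right) = \left(\left(3 + 121 \left(-15\right)^{2}\right) - 483\right) \left(-233\right) = \left(\left(3 + 121 \cdot 225\right) - 483\right) \left(-233\right) = \left(\left(3 + 27225\right) - 483\right) \left(-233\right) = \left(27228 - 483\right) \left(-233\right) = 26745 \left(-233\right) = -6231585$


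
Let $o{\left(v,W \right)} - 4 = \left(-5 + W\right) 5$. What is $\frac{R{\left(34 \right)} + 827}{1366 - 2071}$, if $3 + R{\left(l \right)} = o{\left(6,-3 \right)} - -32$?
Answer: $- \frac{164}{141} \approx -1.1631$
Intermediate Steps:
$o{\left(v,W \right)} = -21 + 5 W$ ($o{\left(v,W \right)} = 4 + \left(-5 + W\right) 5 = 4 + \left(-25 + 5 W\right) = -21 + 5 W$)
$R{\left(l \right)} = -7$ ($R{\left(l \right)} = -3 + \left(\left(-21 + 5 \left(-3\right)\right) - -32\right) = -3 + \left(\left(-21 - 15\right) + 32\right) = -3 + \left(-36 + 32\right) = -3 - 4 = -7$)
$\frac{R{\left(34 \right)} + 827}{1366 - 2071} = \frac{-7 + 827}{1366 - 2071} = \frac{820}{-705} = 820 \left(- \frac{1}{705}\right) = - \frac{164}{141}$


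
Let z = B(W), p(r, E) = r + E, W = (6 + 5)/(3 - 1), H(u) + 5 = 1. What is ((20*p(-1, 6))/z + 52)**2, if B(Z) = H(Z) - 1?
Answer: 1024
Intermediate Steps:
H(u) = -4 (H(u) = -5 + 1 = -4)
W = 11/2 ≈ 5.5000
p(r, E) = E + r
B(Z) = -5 (B(Z) = -4 - 1 = -5)
z = -5
((20*p(-1, 6))/z + 52)**2 = ((20*(6 - 1))/(-5) + 52)**2 = ((20*5)*(-1/5) + 52)**2 = (100*(-1/5) + 52)**2 = (-20 + 52)**2 = 32**2 = 1024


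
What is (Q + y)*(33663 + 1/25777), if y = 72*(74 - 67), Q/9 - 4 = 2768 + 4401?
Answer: 56455456480272/25777 ≈ 2.1901e+9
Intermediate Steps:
Q = 64557 (Q = 36 + 9*(2768 + 4401) = 36 + 9*7169 = 36 + 64521 = 64557)
y = 504 (y = 72*7 = 504)
(Q + y)*(33663 + 1/25777) = (64557 + 504)*(33663 + 1/25777) = 65061*(33663 + 1/25777) = 65061*(867731152/25777) = 56455456480272/25777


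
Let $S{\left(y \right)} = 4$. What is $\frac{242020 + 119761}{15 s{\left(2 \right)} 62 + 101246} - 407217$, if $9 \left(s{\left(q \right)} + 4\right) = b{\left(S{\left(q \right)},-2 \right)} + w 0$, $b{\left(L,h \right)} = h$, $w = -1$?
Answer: $- \frac{118889175543}{291958} \approx -4.0721 \cdot 10^{5}$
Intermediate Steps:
$s{\left(q \right)} = - \frac{38}{9}$ ($s{\left(q \right)} = -4 + \frac{-2 - 0}{9} = -4 + \frac{-2 + 0}{9} = -4 + \frac{1}{9} \left(-2\right) = -4 - \frac{2}{9} = - \frac{38}{9}$)
$\frac{242020 + 119761}{15 s{\left(2 \right)} 62 + 101246} - 407217 = \frac{242020 + 119761}{15 \left(- \frac{38}{9}\right) 62 + 101246} - 407217 = \frac{361781}{\left(- \frac{190}{3}\right) 62 + 101246} - 407217 = \frac{361781}{- \frac{11780}{3} + 101246} - 407217 = \frac{361781}{\frac{291958}{3}} - 407217 = 361781 \cdot \frac{3}{291958} - 407217 = \frac{1085343}{291958} - 407217 = - \frac{118889175543}{291958}$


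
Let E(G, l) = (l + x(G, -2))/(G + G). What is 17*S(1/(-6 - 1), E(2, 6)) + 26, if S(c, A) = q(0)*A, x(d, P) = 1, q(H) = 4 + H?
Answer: 145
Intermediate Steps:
E(G, l) = (1 + l)/(2*G) (E(G, l) = (l + 1)/(G + G) = (1 + l)/((2*G)) = (1 + l)*(1/(2*G)) = (1 + l)/(2*G))
S(c, A) = 4*A (S(c, A) = (4 + 0)*A = 4*A)
17*S(1/(-6 - 1), E(2, 6)) + 26 = 17*(4*((½)*(1 + 6)/2)) + 26 = 17*(4*((½)*(½)*7)) + 26 = 17*(4*(7/4)) + 26 = 17*7 + 26 = 119 + 26 = 145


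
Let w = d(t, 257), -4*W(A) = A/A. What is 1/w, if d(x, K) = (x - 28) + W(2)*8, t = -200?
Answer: -1/230 ≈ -0.0043478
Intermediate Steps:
W(A) = -¼ (W(A) = -A/(4*A) = -¼*1 = -¼)
d(x, K) = -30 + x (d(x, K) = (x - 28) - ¼*8 = (-28 + x) - 2 = -30 + x)
w = -230 (w = -30 - 200 = -230)
1/w = 1/(-230) = -1/230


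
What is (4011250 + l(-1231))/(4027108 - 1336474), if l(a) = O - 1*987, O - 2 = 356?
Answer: 4010621/2690634 ≈ 1.4906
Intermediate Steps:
O = 358 (O = 2 + 356 = 358)
l(a) = -629 (l(a) = 358 - 1*987 = 358 - 987 = -629)
(4011250 + l(-1231))/(4027108 - 1336474) = (4011250 - 629)/(4027108 - 1336474) = 4010621/2690634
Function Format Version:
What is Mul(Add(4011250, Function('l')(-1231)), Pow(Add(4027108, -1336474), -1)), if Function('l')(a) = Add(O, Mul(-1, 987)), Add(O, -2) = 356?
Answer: Rational(4010621, 2690634) ≈ 1.4906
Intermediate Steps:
O = 358 (O = Add(2, 356) = 358)
Function('l')(a) = -629 (Function('l')(a) = Add(358, Mul(-1, 987)) = Add(358, -987) = -629)
Mul(Add(4011250, Function('l')(-1231)), Pow(Add(4027108, -1336474), -1)) = Mul(Add(4011250, -629), Pow(Add(4027108, -1336474), -1)) = Mul(4010621, Pow(2690634, -1)) = Mul(4010621, Rational(1, 2690634)) = Rational(4010621, 2690634)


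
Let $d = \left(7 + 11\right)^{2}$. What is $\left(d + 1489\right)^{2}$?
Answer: $3286969$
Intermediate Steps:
$d = 324$ ($d = 18^{2} = 324$)
$\left(d + 1489\right)^{2} = \left(324 + 1489\right)^{2} = 1813^{2} = 3286969$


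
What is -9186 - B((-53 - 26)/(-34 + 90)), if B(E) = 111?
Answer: -9297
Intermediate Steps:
-9186 - B((-53 - 26)/(-34 + 90)) = -9186 - 1*111 = -9186 - 111 = -9297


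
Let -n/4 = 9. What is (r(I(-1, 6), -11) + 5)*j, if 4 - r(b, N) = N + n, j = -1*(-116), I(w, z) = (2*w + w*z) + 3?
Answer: 6496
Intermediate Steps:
n = -36 (n = -4*9 = -36)
I(w, z) = 3 + 2*w + w*z
j = 116
r(b, N) = 40 - N (r(b, N) = 4 - (N - 36) = 4 - (-36 + N) = 4 + (36 - N) = 40 - N)
(r(I(-1, 6), -11) + 5)*j = ((40 - 1*(-11)) + 5)*116 = ((40 + 11) + 5)*116 = (51 + 5)*116 = 56*116 = 6496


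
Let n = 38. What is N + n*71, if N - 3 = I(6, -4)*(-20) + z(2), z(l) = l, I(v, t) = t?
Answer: 2783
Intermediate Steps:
N = 85 (N = 3 + (-4*(-20) + 2) = 3 + (80 + 2) = 3 + 82 = 85)
N + n*71 = 85 + 38*71 = 85 + 2698 = 2783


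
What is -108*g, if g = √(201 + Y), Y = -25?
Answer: -432*√11 ≈ -1432.8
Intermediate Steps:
g = 4*√11 (g = √(201 - 25) = √176 = 4*√11 ≈ 13.266)
-108*g = -432*√11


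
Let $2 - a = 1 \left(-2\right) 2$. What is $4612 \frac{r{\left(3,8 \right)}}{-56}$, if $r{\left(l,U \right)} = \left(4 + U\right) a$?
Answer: $- \frac{41508}{7} \approx -5929.7$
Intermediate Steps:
$a = 6$ ($a = 2 - 1 \left(-2\right) 2 = 2 - \left(-2\right) 2 = 2 - -4 = 2 + 4 = 6$)
$r{\left(l,U \right)} = 24 + 6 U$ ($r{\left(l,U \right)} = \left(4 + U\right) 6 = 24 + 6 U$)
$4612 \frac{r{\left(3,8 \right)}}{-56} = 4612 \frac{24 + 6 \cdot 8}{-56} = 4612 \left(24 + 48\right) \left(- \frac{1}{56}\right) = 4612 \cdot 72 \left(- \frac{1}{56}\right) = 4612 \left(- \frac{9}{7}\right) = - \frac{41508}{7}$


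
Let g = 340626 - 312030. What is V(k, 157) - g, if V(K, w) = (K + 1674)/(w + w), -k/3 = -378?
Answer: -4488168/157 ≈ -28587.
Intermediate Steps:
k = 1134 (k = -3*(-378) = 1134)
V(K, w) = (1674 + K)/(2*w) (V(K, w) = (1674 + K)/((2*w)) = (1674 + K)*(1/(2*w)) = (1674 + K)/(2*w))
g = 28596
V(k, 157) - g = (1/2)*(1674 + 1134)/157 - 1*28596 = (1/2)*(1/157)*2808 - 28596 = 1404/157 - 28596 = -4488168/157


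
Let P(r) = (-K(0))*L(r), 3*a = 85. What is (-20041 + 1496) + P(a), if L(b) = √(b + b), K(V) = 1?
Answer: -18545 - √510/3 ≈ -18553.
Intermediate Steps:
a = 85/3 (a = (⅓)*85 = 85/3 ≈ 28.333)
L(b) = √2*√b (L(b) = √(2*b) = √2*√b)
P(r) = -√2*√r (P(r) = (-1*1)*(√2*√r) = -√2*√r)
(-20041 + 1496) + P(a) = (-20041 + 1496) - √2*√(85/3) = -18545 - √2*√255/3 = -18545 - √510/3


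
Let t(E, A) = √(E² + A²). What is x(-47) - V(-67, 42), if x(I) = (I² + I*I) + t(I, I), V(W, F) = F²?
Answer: 2654 + 47*√2 ≈ 2720.5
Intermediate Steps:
t(E, A) = √(A² + E²)
x(I) = 2*I² + √2*√(I²) (x(I) = (I² + I*I) + √(I² + I²) = (I² + I²) + √(2*I²) = 2*I² + √2*√(I²))
x(-47) - V(-67, 42) = (2*(-47)² + √2*√((-47)²)) - 1*42² = (2*2209 + √2*√2209) - 1*1764 = (4418 + √2*47) - 1764 = (4418 + 47*√2) - 1764 = 2654 + 47*√2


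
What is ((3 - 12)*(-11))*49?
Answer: 4851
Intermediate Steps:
((3 - 12)*(-11))*49 = -9*(-11)*49 = 99*49 = 4851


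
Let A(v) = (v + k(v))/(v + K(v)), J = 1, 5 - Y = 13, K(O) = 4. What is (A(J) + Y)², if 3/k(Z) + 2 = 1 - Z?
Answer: 6561/100 ≈ 65.610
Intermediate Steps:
k(Z) = 3/(-1 - Z) (k(Z) = 3/(-2 + (1 - Z)) = 3/(-1 - Z))
Y = -8 (Y = 5 - 1*13 = 5 - 13 = -8)
A(v) = (v - 3/(1 + v))/(4 + v) (A(v) = (v - 3/(1 + v))/(v + 4) = (v - 3/(1 + v))/(4 + v))
(A(J) + Y)² = ((-3 + 1*(1 + 1))/((1 + 1)*(4 + 1)) - 8)² = ((-3 + 1*2)/(2*5) - 8)² = ((½)*(⅕)*(-3 + 2) - 8)² = ((½)*(⅕)*(-1) - 8)² = (-⅒ - 8)² = (-81/10)² = 6561/100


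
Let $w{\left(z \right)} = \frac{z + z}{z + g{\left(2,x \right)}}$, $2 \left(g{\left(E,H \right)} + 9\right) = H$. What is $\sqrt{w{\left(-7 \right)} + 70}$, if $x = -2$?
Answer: $\frac{2 \sqrt{5117}}{17} \approx 8.4157$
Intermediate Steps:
$g{\left(E,H \right)} = -9 + \frac{H}{2}$
$w{\left(z \right)} = \frac{2 z}{-10 + z}$ ($w{\left(z \right)} = \frac{z + z}{z + \left(-9 + \frac{1}{2} \left(-2\right)\right)} = \frac{2 z}{z - 10} = \frac{2 z}{-10 + z}$)
$\sqrt{w{\left(-7 \right)} + 70} = \sqrt{2 \left(-7\right) \frac{1}{-10 - 7} + 70} = \sqrt{2 \left(-7\right) \frac{1}{-17} + 70} = \sqrt{2 \left(-7\right) \left(- \frac{1}{17}\right) + 70} = \sqrt{\frac{14}{17} + 70} = \sqrt{\frac{1204}{17}} = \frac{2 \sqrt{5117}}{17}$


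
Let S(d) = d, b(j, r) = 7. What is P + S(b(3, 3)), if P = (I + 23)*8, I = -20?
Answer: 31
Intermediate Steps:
P = 24 (P = (-20 + 23)*8 = 3*8 = 24)
P + S(b(3, 3)) = 24 + 7 = 31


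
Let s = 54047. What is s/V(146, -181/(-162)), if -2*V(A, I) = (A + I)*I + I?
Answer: -2836818936/4343095 ≈ -653.18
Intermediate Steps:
V(A, I) = -I/2 - I*(A + I)/2 (V(A, I) = -((A + I)*I + I)/2 = -(I*(A + I) + I)/2 = -(I + I*(A + I))/2 = -I/2 - I*(A + I)/2)
s/V(146, -181/(-162)) = 54047/((-(-181/(-162))*(1 + 146 - 181/(-162))/2)) = 54047/((-(-181*(-1/162))*(1 + 146 - 181*(-1/162))/2)) = 54047/((-½*181/162*(1 + 146 + 181/162))) = 54047/((-½*181/162*23995/162)) = 54047/(-4343095/52488) = 54047*(-52488/4343095) = -2836818936/4343095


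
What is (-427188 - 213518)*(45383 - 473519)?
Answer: 274309304016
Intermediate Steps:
(-427188 - 213518)*(45383 - 473519) = -640706*(-428136) = 274309304016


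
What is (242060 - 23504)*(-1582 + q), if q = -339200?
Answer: -74479950792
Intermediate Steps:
(242060 - 23504)*(-1582 + q) = (242060 - 23504)*(-1582 - 339200) = 218556*(-340782) = -74479950792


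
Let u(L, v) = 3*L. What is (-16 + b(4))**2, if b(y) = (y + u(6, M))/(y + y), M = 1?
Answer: 2809/16 ≈ 175.56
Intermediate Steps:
b(y) = (18 + y)/(2*y) (b(y) = (y + 3*6)/(y + y) = (y + 18)/((2*y)) = (18 + y)*(1/(2*y)) = (18 + y)/(2*y))
(-16 + b(4))**2 = (-16 + (1/2)*(18 + 4)/4)**2 = (-16 + (1/2)*(1/4)*22)**2 = (-16 + 11/4)**2 = (-53/4)**2 = 2809/16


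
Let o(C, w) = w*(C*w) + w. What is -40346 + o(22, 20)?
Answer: -31526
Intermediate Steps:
o(C, w) = w + C*w² (o(C, w) = C*w² + w = w + C*w²)
-40346 + o(22, 20) = -40346 + 20*(1 + 22*20) = -40346 + 20*(1 + 440) = -40346 + 20*441 = -40346 + 8820 = -31526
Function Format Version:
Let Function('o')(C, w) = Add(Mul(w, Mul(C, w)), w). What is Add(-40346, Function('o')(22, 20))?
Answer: -31526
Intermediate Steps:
Function('o')(C, w) = Add(w, Mul(C, Pow(w, 2))) (Function('o')(C, w) = Add(Mul(C, Pow(w, 2)), w) = Add(w, Mul(C, Pow(w, 2))))
Add(-40346, Function('o')(22, 20)) = Add(-40346, Mul(20, Add(1, Mul(22, 20)))) = Add(-40346, Mul(20, Add(1, 440))) = Add(-40346, Mul(20, 441)) = Add(-40346, 8820) = -31526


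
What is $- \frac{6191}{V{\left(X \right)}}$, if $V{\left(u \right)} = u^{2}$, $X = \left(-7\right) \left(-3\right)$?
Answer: $- \frac{6191}{441} \approx -14.039$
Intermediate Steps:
$X = 21$
$- \frac{6191}{V{\left(X \right)}} = - \frac{6191}{21^{2}} = - \frac{6191}{441}$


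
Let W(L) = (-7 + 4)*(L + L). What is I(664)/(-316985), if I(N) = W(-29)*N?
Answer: -115536/316985 ≈ -0.36448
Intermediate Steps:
W(L) = -6*L
I(N) = 174*N (I(N) = (-6*(-29))*N = 174*N)
I(664)/(-316985) = (174*664)/(-316985) = 115536*(-1/316985) = -115536/316985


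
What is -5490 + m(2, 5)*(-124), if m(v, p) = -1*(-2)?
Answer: -5738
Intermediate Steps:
m(v, p) = 2
-5490 + m(2, 5)*(-124) = -5490 + 2*(-124) = -5490 - 248 = -5738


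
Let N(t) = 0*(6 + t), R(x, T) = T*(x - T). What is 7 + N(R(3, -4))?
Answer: 7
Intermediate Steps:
N(t) = 0
7 + N(R(3, -4)) = 7 + 0 = 7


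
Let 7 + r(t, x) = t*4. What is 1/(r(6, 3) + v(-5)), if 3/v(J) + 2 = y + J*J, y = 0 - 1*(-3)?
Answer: 26/445 ≈ 0.058427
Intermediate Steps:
y = 3 (y = 0 + 3 = 3)
v(J) = 3/(1 + J²) (v(J) = 3/(-2 + (3 + J*J)) = 3/(-2 + (3 + J²)) = 3/(1 + J²))
r(t, x) = -7 + 4*t (r(t, x) = -7 + t*4 = -7 + 4*t)
1/(r(6, 3) + v(-5)) = 1/((-7 + 4*6) + 3/(1 + (-5)²)) = 1/((-7 + 24) + 3/(1 + 25)) = 1/(17 + 3/26) = 1/(445/26) = 26/445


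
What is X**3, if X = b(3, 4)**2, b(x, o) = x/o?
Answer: 729/4096 ≈ 0.17798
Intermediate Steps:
X = 9/16 (X = (3/4)**2 = 9/16 ≈ 0.56250)
X**3 = (9/16)**3 = 729/4096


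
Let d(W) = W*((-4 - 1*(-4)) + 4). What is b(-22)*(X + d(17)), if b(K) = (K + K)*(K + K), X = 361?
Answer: 830544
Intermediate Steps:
d(W) = 4*W (d(W) = W*((-4 + 4) + 4) = W*(0 + 4) = W*4 = 4*W)
b(K) = 4*K² (b(K) = (2*K)*(2*K) = 4*K²)
b(-22)*(X + d(17)) = (4*(-22)²)*(361 + 4*17) = (4*484)*(361 + 68) = 1936*429 = 830544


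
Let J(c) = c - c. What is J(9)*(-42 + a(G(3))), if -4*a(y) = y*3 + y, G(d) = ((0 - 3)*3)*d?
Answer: 0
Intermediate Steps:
J(c) = 0
G(d) = -9*d (G(d) = (-3*3)*d = -9*d)
a(y) = -y (a(y) = -(y*3 + y)/4 = -(3*y + y)/4 = -y)
J(9)*(-42 + a(G(3))) = 0*(-42 - (-9)*3) = 0*(-42 - 1*(-27)) = 0*(-42 + 27) = 0*(-15) = 0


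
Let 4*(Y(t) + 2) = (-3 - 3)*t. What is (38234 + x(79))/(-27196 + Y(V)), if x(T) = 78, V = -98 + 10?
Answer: -19156/13533 ≈ -1.4155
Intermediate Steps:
V = -88
Y(t) = -2 - 3*t/2 (Y(t) = -2 + ((-3 - 3)*t)/4 = -2 + (-6*t)/4 = -2 - 3*t/2)
(38234 + x(79))/(-27196 + Y(V)) = (38234 + 78)/(-27196 + (-2 - 3/2*(-88))) = 38312/(-27196 + (-2 + 132)) = 38312/(-27196 + 130) = 38312/(-27066) = 38312*(-1/27066) = -19156/13533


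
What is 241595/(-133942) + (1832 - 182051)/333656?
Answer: -52374257309/22345275976 ≈ -2.3439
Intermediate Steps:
241595/(-133942) + (1832 - 182051)/333656 = 241595*(-1/133942) - 180219*1/333656 = -241595/133942 - 180219/333656 = -52374257309/22345275976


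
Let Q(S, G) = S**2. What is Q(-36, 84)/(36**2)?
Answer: 1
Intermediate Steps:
Q(-36, 84)/(36**2) = (-36)**2/(36**2) = 1296/1296 = 1296*(1/1296) = 1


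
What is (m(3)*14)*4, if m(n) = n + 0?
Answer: 168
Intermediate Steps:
m(n) = n
(m(3)*14)*4 = (3*14)*4 = 42*4 = 168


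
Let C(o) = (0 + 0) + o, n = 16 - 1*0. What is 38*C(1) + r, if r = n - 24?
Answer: 30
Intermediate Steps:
n = 16 (n = 16 + 0 = 16)
C(o) = o (C(o) = 0 + o = o)
r = -8 (r = 16 - 24 = -8)
38*C(1) + r = 38*1 - 8 = 38 - 8 = 30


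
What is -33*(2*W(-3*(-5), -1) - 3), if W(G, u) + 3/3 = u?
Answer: 231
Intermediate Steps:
W(G, u) = -1 + u
-33*(2*W(-3*(-5), -1) - 3) = -33*(2*(-1 - 1) - 3) = -33*(2*(-2) - 3) = -33*(-4 - 3) = -33*(-7) = 231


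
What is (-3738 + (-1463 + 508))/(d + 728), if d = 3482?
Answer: -4693/4210 ≈ -1.1147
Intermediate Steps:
(-3738 + (-1463 + 508))/(d + 728) = (-3738 + (-1463 + 508))/(3482 + 728) = (-3738 - 955)/4210 = -4693*1/4210 = -4693/4210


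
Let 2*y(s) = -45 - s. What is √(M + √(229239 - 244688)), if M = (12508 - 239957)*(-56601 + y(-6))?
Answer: √(51513104418 + 4*I*√15449)/2 ≈ 1.1348e+5 + 0.00054764*I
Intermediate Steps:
y(s) = -45/2 - s/2 (y(s) = (-45 - s)/2 = -45/2 - s/2)
M = 25756552209/2 (M = (12508 - 239957)*(-56601 + (-45/2 - ½*(-6))) = -227449*(-56601 + (-45/2 + 3)) = -227449*(-56601 - 39/2) = -227449*(-113241/2) = 25756552209/2 ≈ 1.2878e+10)
√(M + √(229239 - 244688)) = √(25756552209/2 + √(229239 - 244688)) = √(25756552209/2 + √(-15449)) = √(25756552209/2 + I*√15449)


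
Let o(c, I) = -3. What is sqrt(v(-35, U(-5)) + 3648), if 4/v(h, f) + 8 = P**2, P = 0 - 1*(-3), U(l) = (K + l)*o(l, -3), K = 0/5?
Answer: 2*sqrt(913) ≈ 60.432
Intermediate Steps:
K = 0 (K = 0*(1/5) = 0)
U(l) = -3*l (U(l) = (0 + l)*(-3) = l*(-3) = -3*l)
P = 3 (P = 0 + 3 = 3)
v(h, f) = 4 (v(h, f) = 4/(-8 + 3**2) = 4/(-8 + 9) = 4/1 = 4*1 = 4)
sqrt(v(-35, U(-5)) + 3648) = sqrt(4 + 3648) = sqrt(3652) = 2*sqrt(913)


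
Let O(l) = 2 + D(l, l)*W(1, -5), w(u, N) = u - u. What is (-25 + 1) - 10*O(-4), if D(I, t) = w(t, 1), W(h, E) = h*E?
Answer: -44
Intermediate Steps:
W(h, E) = E*h
w(u, N) = 0
D(I, t) = 0
O(l) = 2 (O(l) = 2 + 0*(-5*1) = 2 + 0*(-5) = 2 + 0 = 2)
(-25 + 1) - 10*O(-4) = (-25 + 1) - 10*2 = -24 - 20 = -44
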